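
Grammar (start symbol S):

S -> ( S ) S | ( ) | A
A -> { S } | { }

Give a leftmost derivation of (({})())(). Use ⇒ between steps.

S ⇒ (S)S ⇒ ((S)S)S ⇒ ((A)S)S ⇒ (({})S)S ⇒ (({})())S ⇒ (({})())()

S ⇒ (S)S   [S -> ( S ) S]
(S)S ⇒ ((S)S)S   [S -> ( S ) S]
((S)S)S ⇒ ((A)S)S   [S -> A]
((A)S)S ⇒ (({})S)S   [A -> { }]
(({})S)S ⇒ (({})())S   [S -> ( )]
(({})())S ⇒ (({})())()   [S -> ( )]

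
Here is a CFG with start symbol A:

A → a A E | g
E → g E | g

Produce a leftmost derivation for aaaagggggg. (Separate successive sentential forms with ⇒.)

A ⇒ aAE   [A → a A E]
aAE ⇒ aaAEE   [A → a A E]
aaAEE ⇒ aaaAEEE   [A → a A E]
aaaAEEE ⇒ aaaaAEEEE   [A → a A E]
aaaaAEEEE ⇒ aaaagEEEE   [A → g]
aaaagEEEE ⇒ aaaaggEEE   [E → g]
aaaaggEEE ⇒ aaaagggEEE   [E → g E]
aaaagggEEE ⇒ aaaaggggEE   [E → g]
aaaaggggEE ⇒ aaaagggggE   [E → g]
aaaagggggE ⇒ aaaagggggg   [E → g]

A⇒aAE⇒aaAEE⇒aaaAEEE⇒aaaaAEEEE⇒aaaagEEEE⇒aaaaggEEE⇒aaaagggEEE⇒aaaaggggEE⇒aaaagggggE⇒aaaagggggg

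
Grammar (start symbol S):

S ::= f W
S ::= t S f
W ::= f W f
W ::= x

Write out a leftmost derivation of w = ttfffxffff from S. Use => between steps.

S => tSf => ttSff => ttfWff => ttffWfff => ttfffWffff => ttfffxffff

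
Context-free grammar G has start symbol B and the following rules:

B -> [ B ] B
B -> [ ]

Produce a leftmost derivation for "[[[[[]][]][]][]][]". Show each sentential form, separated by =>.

B => [B]B => [[B]B]B => [[[B]B]B]B => [[[[B]B]B]B]B => [[[[[]]B]B]B]B => [[[[[]][]]B]B]B => [[[[[]][]][]]B]B => [[[[[]][]][]][]]B => [[[[[]][]][]][]][]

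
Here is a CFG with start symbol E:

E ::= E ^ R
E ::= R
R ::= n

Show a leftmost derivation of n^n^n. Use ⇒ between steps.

E ⇒ E^R   [E ::= E ^ R]
E^R ⇒ E^R^R   [E ::= E ^ R]
E^R^R ⇒ R^R^R   [E ::= R]
R^R^R ⇒ n^R^R   [R ::= n]
n^R^R ⇒ n^n^R   [R ::= n]
n^n^R ⇒ n^n^n   [R ::= n]

E⇒E^R⇒E^R^R⇒R^R^R⇒n^R^R⇒n^n^R⇒n^n^n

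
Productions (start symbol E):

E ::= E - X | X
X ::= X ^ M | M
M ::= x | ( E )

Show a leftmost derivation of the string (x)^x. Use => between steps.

E => X => X^M => M^M => (E)^M => (X)^M => (M)^M => (x)^M => (x)^x

E => X   [E ::= X]
X => X^M   [X ::= X ^ M]
X^M => M^M   [X ::= M]
M^M => (E)^M   [M ::= ( E )]
(E)^M => (X)^M   [E ::= X]
(X)^M => (M)^M   [X ::= M]
(M)^M => (x)^M   [M ::= x]
(x)^M => (x)^x   [M ::= x]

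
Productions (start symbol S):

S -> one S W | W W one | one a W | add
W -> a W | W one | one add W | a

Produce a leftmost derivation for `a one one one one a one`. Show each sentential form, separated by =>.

S => W W one => W one W one => W one one W one => W one one one W one => W one one one one W one => a one one one one W one => a one one one one a one

S => W W one   [S -> W W one]
W W one => W one W one   [W -> W one]
W one W one => W one one W one   [W -> W one]
W one one W one => W one one one W one   [W -> W one]
W one one one W one => W one one one one W one   [W -> W one]
W one one one one W one => a one one one one W one   [W -> a]
a one one one one W one => a one one one one a one   [W -> a]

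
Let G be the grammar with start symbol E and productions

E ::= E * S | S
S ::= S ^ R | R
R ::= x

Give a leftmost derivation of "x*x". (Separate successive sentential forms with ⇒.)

E ⇒ E*S ⇒ S*S ⇒ R*S ⇒ x*S ⇒ x*R ⇒ x*x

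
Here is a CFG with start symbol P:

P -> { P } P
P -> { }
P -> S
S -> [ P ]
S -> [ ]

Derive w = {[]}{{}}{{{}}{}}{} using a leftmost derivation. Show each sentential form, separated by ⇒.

P⇒{P}P⇒{S}P⇒{[]}P⇒{[]}{P}P⇒{[]}{{}}P⇒{[]}{{}}{P}P⇒{[]}{{}}{{P}P}P⇒{[]}{{}}{{{}}P}P⇒{[]}{{}}{{{}}{}}P⇒{[]}{{}}{{{}}{}}{}

P ⇒ {P}P   [P -> { P } P]
{P}P ⇒ {S}P   [P -> S]
{S}P ⇒ {[]}P   [S -> [ ]]
{[]}P ⇒ {[]}{P}P   [P -> { P } P]
{[]}{P}P ⇒ {[]}{{}}P   [P -> { }]
{[]}{{}}P ⇒ {[]}{{}}{P}P   [P -> { P } P]
{[]}{{}}{P}P ⇒ {[]}{{}}{{P}P}P   [P -> { P } P]
{[]}{{}}{{P}P}P ⇒ {[]}{{}}{{{}}P}P   [P -> { }]
{[]}{{}}{{{}}P}P ⇒ {[]}{{}}{{{}}{}}P   [P -> { }]
{[]}{{}}{{{}}{}}P ⇒ {[]}{{}}{{{}}{}}{}   [P -> { }]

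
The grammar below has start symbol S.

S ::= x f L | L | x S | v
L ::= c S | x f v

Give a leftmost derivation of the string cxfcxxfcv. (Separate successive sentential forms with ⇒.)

S ⇒ L ⇒ cS ⇒ cxfL ⇒ cxfcS ⇒ cxfcxS ⇒ cxfcxxfL ⇒ cxfcxxfcS ⇒ cxfcxxfcv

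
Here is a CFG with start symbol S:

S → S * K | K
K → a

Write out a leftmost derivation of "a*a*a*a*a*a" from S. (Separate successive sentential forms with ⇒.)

S ⇒ S*K   [S → S * K]
S*K ⇒ S*K*K   [S → S * K]
S*K*K ⇒ S*K*K*K   [S → S * K]
S*K*K*K ⇒ S*K*K*K*K   [S → S * K]
S*K*K*K*K ⇒ S*K*K*K*K*K   [S → S * K]
S*K*K*K*K*K ⇒ K*K*K*K*K*K   [S → K]
K*K*K*K*K*K ⇒ a*K*K*K*K*K   [K → a]
a*K*K*K*K*K ⇒ a*a*K*K*K*K   [K → a]
a*a*K*K*K*K ⇒ a*a*a*K*K*K   [K → a]
a*a*a*K*K*K ⇒ a*a*a*a*K*K   [K → a]
a*a*a*a*K*K ⇒ a*a*a*a*a*K   [K → a]
a*a*a*a*a*K ⇒ a*a*a*a*a*a   [K → a]

S⇒S*K⇒S*K*K⇒S*K*K*K⇒S*K*K*K*K⇒S*K*K*K*K*K⇒K*K*K*K*K*K⇒a*K*K*K*K*K⇒a*a*K*K*K*K⇒a*a*a*K*K*K⇒a*a*a*a*K*K⇒a*a*a*a*a*K⇒a*a*a*a*a*a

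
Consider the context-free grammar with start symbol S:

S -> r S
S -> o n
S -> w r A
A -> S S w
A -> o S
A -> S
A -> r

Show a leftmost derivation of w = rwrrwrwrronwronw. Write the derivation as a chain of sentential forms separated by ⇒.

S ⇒ rS ⇒ rwrA ⇒ rwrSSw ⇒ rwrrSSw ⇒ rwrrwrASw ⇒ rwrrwrSSwSw ⇒ rwrrwrwrASwSw ⇒ rwrrwrwrrSwSw ⇒ rwrrwrwrronwSw ⇒ rwrrwrwrronwrSw ⇒ rwrrwrwrronwronw

S ⇒ rS   [S -> r S]
rS ⇒ rwrA   [S -> w r A]
rwrA ⇒ rwrSSw   [A -> S S w]
rwrSSw ⇒ rwrrSSw   [S -> r S]
rwrrSSw ⇒ rwrrwrASw   [S -> w r A]
rwrrwrASw ⇒ rwrrwrSSwSw   [A -> S S w]
rwrrwrSSwSw ⇒ rwrrwrwrASwSw   [S -> w r A]
rwrrwrwrASwSw ⇒ rwrrwrwrrSwSw   [A -> r]
rwrrwrwrrSwSw ⇒ rwrrwrwrronwSw   [S -> o n]
rwrrwrwrronwSw ⇒ rwrrwrwrronwrSw   [S -> r S]
rwrrwrwrronwrSw ⇒ rwrrwrwrronwronw   [S -> o n]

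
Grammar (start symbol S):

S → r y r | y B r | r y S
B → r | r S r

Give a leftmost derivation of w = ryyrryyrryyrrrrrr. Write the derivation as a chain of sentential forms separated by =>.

S=>ryS=>ryyBr=>ryyrSrr=>ryyrrySrr=>ryyrryyBrrr=>ryyrryyrSrrrr=>ryyrryyrrySrrrr=>ryyrryyrryyBrrrrr=>ryyrryyrryyrrrrrr

S => ryS   [S → r y S]
ryS => ryyBr   [S → y B r]
ryyBr => ryyrSrr   [B → r S r]
ryyrSrr => ryyrrySrr   [S → r y S]
ryyrrySrr => ryyrryyBrrr   [S → y B r]
ryyrryyBrrr => ryyrryyrSrrrr   [B → r S r]
ryyrryyrSrrrr => ryyrryyrrySrrrr   [S → r y S]
ryyrryyrrySrrrr => ryyrryyrryyBrrrrr   [S → y B r]
ryyrryyrryyBrrrrr => ryyrryyrryyrrrrrr   [B → r]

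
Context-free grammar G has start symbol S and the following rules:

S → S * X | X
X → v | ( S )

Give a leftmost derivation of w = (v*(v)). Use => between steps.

S => X => (S) => (S*X) => (X*X) => (v*X) => (v*(S)) => (v*(X)) => (v*(v))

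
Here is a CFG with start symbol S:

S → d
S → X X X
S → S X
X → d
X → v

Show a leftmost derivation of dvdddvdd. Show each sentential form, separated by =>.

S => SX   [S → S X]
SX => SXX   [S → S X]
SXX => SXXX   [S → S X]
SXXX => SXXXX   [S → S X]
SXXXX => SXXXXX   [S → S X]
SXXXXX => XXXXXXXX   [S → X X X]
XXXXXXXX => dXXXXXXX   [X → d]
dXXXXXXX => dvXXXXXX   [X → v]
dvXXXXXX => dvdXXXXX   [X → d]
dvdXXXXX => dvddXXXX   [X → d]
dvddXXXX => dvdddXXX   [X → d]
dvdddXXX => dvdddvXX   [X → v]
dvdddvXX => dvdddvdX   [X → d]
dvdddvdX => dvdddvdd   [X → d]

S => SX => SXX => SXXX => SXXXX => SXXXXX => XXXXXXXX => dXXXXXXX => dvXXXXXX => dvdXXXXX => dvddXXXX => dvdddXXX => dvdddvXX => dvdddvdX => dvdddvdd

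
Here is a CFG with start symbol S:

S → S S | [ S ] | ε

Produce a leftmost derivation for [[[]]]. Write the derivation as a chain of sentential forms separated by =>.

S=>SS=>[S]S=>[[S]]S=>[[[S]]]S=>[[[]]]S=>[[[]]]

S => SS   [S → S S]
SS => [S]S   [S → [ S ]]
[S]S => [[S]]S   [S → [ S ]]
[[S]]S => [[[S]]]S   [S → [ S ]]
[[[S]]]S => [[[]]]S   [S → ε]
[[[]]]S => [[[]]]   [S → ε]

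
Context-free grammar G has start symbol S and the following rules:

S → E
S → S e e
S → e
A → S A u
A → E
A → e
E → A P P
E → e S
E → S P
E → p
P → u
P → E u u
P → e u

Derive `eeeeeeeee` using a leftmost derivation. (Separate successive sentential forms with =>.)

S => See => Seeee => Seeeeee => Seeeeeeee => eeeeeeeee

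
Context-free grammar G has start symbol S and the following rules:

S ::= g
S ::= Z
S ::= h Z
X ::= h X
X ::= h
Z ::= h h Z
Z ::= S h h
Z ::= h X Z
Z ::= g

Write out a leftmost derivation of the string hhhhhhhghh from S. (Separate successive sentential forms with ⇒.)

S ⇒ Z ⇒ hhZ ⇒ hhShh ⇒ hhZhh ⇒ hhhXZhh ⇒ hhhhXZhh ⇒ hhhhhXZhh ⇒ hhhhhhXZhh ⇒ hhhhhhhZhh ⇒ hhhhhhhghh

S ⇒ Z   [S ::= Z]
Z ⇒ hhZ   [Z ::= h h Z]
hhZ ⇒ hhShh   [Z ::= S h h]
hhShh ⇒ hhZhh   [S ::= Z]
hhZhh ⇒ hhhXZhh   [Z ::= h X Z]
hhhXZhh ⇒ hhhhXZhh   [X ::= h X]
hhhhXZhh ⇒ hhhhhXZhh   [X ::= h X]
hhhhhXZhh ⇒ hhhhhhXZhh   [X ::= h X]
hhhhhhXZhh ⇒ hhhhhhhZhh   [X ::= h]
hhhhhhhZhh ⇒ hhhhhhhghh   [Z ::= g]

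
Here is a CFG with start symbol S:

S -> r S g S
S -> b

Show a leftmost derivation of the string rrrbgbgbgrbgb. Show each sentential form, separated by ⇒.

S ⇒ rSgS   [S -> r S g S]
rSgS ⇒ rrSgSgS   [S -> r S g S]
rrSgSgS ⇒ rrrSgSgSgS   [S -> r S g S]
rrrSgSgSgS ⇒ rrrbgSgSgS   [S -> b]
rrrbgSgSgS ⇒ rrrbgbgSgS   [S -> b]
rrrbgbgSgS ⇒ rrrbgbgbgS   [S -> b]
rrrbgbgbgS ⇒ rrrbgbgbgrSgS   [S -> r S g S]
rrrbgbgbgrSgS ⇒ rrrbgbgbgrbgS   [S -> b]
rrrbgbgbgrbgS ⇒ rrrbgbgbgrbgb   [S -> b]

S⇒rSgS⇒rrSgSgS⇒rrrSgSgSgS⇒rrrbgSgSgS⇒rrrbgbgSgS⇒rrrbgbgbgS⇒rrrbgbgbgrSgS⇒rrrbgbgbgrbgS⇒rrrbgbgbgrbgb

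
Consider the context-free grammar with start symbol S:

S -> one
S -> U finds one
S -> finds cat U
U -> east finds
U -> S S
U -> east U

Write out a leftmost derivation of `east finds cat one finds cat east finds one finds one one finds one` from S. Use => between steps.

S => U finds one   [S -> U finds one]
U finds one => S S finds one   [U -> S S]
S S finds one => U finds one S finds one   [S -> U finds one]
U finds one S finds one => east U finds one S finds one   [U -> east U]
east U finds one S finds one => east S S finds one S finds one   [U -> S S]
east S S finds one S finds one => east finds cat U S finds one S finds one   [S -> finds cat U]
east finds cat U S finds one S finds one => east finds cat S S S finds one S finds one   [U -> S S]
east finds cat S S S finds one S finds one => east finds cat one S S finds one S finds one   [S -> one]
east finds cat one S S finds one S finds one => east finds cat one finds cat U S finds one S finds one   [S -> finds cat U]
east finds cat one finds cat U S finds one S finds one => east finds cat one finds cat east finds S finds one S finds one   [U -> east finds]
east finds cat one finds cat east finds S finds one S finds one => east finds cat one finds cat east finds one finds one S finds one   [S -> one]
east finds cat one finds cat east finds one finds one S finds one => east finds cat one finds cat east finds one finds one one finds one   [S -> one]

S => U finds one => S S finds one => U finds one S finds one => east U finds one S finds one => east S S finds one S finds one => east finds cat U S finds one S finds one => east finds cat S S S finds one S finds one => east finds cat one S S finds one S finds one => east finds cat one finds cat U S finds one S finds one => east finds cat one finds cat east finds S finds one S finds one => east finds cat one finds cat east finds one finds one S finds one => east finds cat one finds cat east finds one finds one one finds one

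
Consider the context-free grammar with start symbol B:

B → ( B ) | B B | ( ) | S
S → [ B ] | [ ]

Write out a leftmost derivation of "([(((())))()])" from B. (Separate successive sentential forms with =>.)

B=>(B)=>(S)=>([B])=>([BB])=>([(B)B])=>([((B))B])=>([(((B)))B])=>([(((())))B])=>([(((())))()])

B => (B)   [B → ( B )]
(B) => (S)   [B → S]
(S) => ([B])   [S → [ B ]]
([B]) => ([BB])   [B → B B]
([BB]) => ([(B)B])   [B → ( B )]
([(B)B]) => ([((B))B])   [B → ( B )]
([((B))B]) => ([(((B)))B])   [B → ( B )]
([(((B)))B]) => ([(((())))B])   [B → ( )]
([(((())))B]) => ([(((())))()])   [B → ( )]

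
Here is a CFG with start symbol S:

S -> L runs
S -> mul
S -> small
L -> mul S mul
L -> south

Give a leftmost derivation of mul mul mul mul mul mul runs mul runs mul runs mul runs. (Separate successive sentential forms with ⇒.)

S ⇒ L runs   [S -> L runs]
L runs ⇒ mul S mul runs   [L -> mul S mul]
mul S mul runs ⇒ mul L runs mul runs   [S -> L runs]
mul L runs mul runs ⇒ mul mul S mul runs mul runs   [L -> mul S mul]
mul mul S mul runs mul runs ⇒ mul mul L runs mul runs mul runs   [S -> L runs]
mul mul L runs mul runs mul runs ⇒ mul mul mul S mul runs mul runs mul runs   [L -> mul S mul]
mul mul mul S mul runs mul runs mul runs ⇒ mul mul mul L runs mul runs mul runs mul runs   [S -> L runs]
mul mul mul L runs mul runs mul runs mul runs ⇒ mul mul mul mul S mul runs mul runs mul runs mul runs   [L -> mul S mul]
mul mul mul mul S mul runs mul runs mul runs mul runs ⇒ mul mul mul mul mul mul runs mul runs mul runs mul runs   [S -> mul]

S ⇒ L runs ⇒ mul S mul runs ⇒ mul L runs mul runs ⇒ mul mul S mul runs mul runs ⇒ mul mul L runs mul runs mul runs ⇒ mul mul mul S mul runs mul runs mul runs ⇒ mul mul mul L runs mul runs mul runs mul runs ⇒ mul mul mul mul S mul runs mul runs mul runs mul runs ⇒ mul mul mul mul mul mul runs mul runs mul runs mul runs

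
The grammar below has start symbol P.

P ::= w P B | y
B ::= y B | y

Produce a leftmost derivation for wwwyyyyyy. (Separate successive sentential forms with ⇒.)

P ⇒ wPB ⇒ wwPBB ⇒ wwwPBBB ⇒ wwwyBBB ⇒ wwwyyBBB ⇒ wwwyyyBBB ⇒ wwwyyyyBB ⇒ wwwyyyyyB ⇒ wwwyyyyyy

P ⇒ wPB   [P ::= w P B]
wPB ⇒ wwPBB   [P ::= w P B]
wwPBB ⇒ wwwPBBB   [P ::= w P B]
wwwPBBB ⇒ wwwyBBB   [P ::= y]
wwwyBBB ⇒ wwwyyBBB   [B ::= y B]
wwwyyBBB ⇒ wwwyyyBBB   [B ::= y B]
wwwyyyBBB ⇒ wwwyyyyBB   [B ::= y]
wwwyyyyBB ⇒ wwwyyyyyB   [B ::= y]
wwwyyyyyB ⇒ wwwyyyyyy   [B ::= y]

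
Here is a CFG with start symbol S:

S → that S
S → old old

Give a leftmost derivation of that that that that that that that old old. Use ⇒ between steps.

S ⇒ that S ⇒ that that S ⇒ that that that S ⇒ that that that that S ⇒ that that that that that S ⇒ that that that that that that S ⇒ that that that that that that that S ⇒ that that that that that that that old old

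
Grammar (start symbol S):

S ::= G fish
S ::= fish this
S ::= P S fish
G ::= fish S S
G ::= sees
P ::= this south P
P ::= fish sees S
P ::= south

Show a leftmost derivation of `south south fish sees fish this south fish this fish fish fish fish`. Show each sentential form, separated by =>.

S => P S fish => south S fish => south P S fish fish => south south S fish fish => south south P S fish fish fish => south south fish sees S S fish fish fish => south south fish sees fish this S fish fish fish => south south fish sees fish this P S fish fish fish fish => south south fish sees fish this south S fish fish fish fish => south south fish sees fish this south fish this fish fish fish fish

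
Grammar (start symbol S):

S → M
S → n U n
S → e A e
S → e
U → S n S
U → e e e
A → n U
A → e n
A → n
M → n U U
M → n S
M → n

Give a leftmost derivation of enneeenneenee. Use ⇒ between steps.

S⇒eAe⇒enUe⇒enSnSe⇒ennUnnSe⇒enneeennSe⇒enneeenneAee⇒enneeenneenee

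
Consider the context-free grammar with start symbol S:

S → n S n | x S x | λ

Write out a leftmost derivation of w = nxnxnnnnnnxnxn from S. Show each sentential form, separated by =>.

S => nSn   [S → n S n]
nSn => nxSxn   [S → x S x]
nxSxn => nxnSnxn   [S → n S n]
nxnSnxn => nxnxSxnxn   [S → x S x]
nxnxSxnxn => nxnxnSnxnxn   [S → n S n]
nxnxnSnxnxn => nxnxnnSnnxnxn   [S → n S n]
nxnxnnSnnxnxn => nxnxnnnSnnnxnxn   [S → n S n]
nxnxnnnSnnnxnxn => nxnxnnnnnnxnxn   [S → λ]

S => nSn => nxSxn => nxnSnxn => nxnxSxnxn => nxnxnSnxnxn => nxnxnnSnnxnxn => nxnxnnnSnnnxnxn => nxnxnnnnnnxnxn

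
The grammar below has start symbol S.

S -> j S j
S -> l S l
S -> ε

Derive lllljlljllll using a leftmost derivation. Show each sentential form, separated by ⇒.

S ⇒ lSl   [S -> l S l]
lSl ⇒ llSll   [S -> l S l]
llSll ⇒ lllSlll   [S -> l S l]
lllSlll ⇒ llllSllll   [S -> l S l]
llllSllll ⇒ lllljSjllll   [S -> j S j]
lllljSjllll ⇒ lllljlSljllll   [S -> l S l]
lllljlSljllll ⇒ lllljlljllll   [S -> ε]

S ⇒ lSl ⇒ llSll ⇒ lllSlll ⇒ llllSllll ⇒ lllljSjllll ⇒ lllljlSljllll ⇒ lllljlljllll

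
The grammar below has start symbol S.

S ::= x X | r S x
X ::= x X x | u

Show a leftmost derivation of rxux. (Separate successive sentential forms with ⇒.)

S⇒rSx⇒rxXx⇒rxux

S ⇒ rSx   [S ::= r S x]
rSx ⇒ rxXx   [S ::= x X]
rxXx ⇒ rxux   [X ::= u]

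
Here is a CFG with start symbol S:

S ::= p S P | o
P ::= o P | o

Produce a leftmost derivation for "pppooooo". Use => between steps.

S=>pSP=>ppSPP=>pppSPPP=>pppoPPP=>pppooPPP=>pppoooPP=>pppooooP=>pppooooo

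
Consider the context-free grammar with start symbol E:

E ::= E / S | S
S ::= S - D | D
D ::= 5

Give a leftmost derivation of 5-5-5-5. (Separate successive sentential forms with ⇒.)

E ⇒ S   [E ::= S]
S ⇒ S-D   [S ::= S - D]
S-D ⇒ S-D-D   [S ::= S - D]
S-D-D ⇒ S-D-D-D   [S ::= S - D]
S-D-D-D ⇒ D-D-D-D   [S ::= D]
D-D-D-D ⇒ 5-D-D-D   [D ::= 5]
5-D-D-D ⇒ 5-5-D-D   [D ::= 5]
5-5-D-D ⇒ 5-5-5-D   [D ::= 5]
5-5-5-D ⇒ 5-5-5-5   [D ::= 5]

E⇒S⇒S-D⇒S-D-D⇒S-D-D-D⇒D-D-D-D⇒5-D-D-D⇒5-5-D-D⇒5-5-5-D⇒5-5-5-5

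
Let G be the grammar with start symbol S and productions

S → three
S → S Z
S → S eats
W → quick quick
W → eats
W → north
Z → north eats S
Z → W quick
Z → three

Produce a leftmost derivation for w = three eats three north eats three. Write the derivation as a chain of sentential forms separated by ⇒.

S ⇒ S Z   [S → S Z]
S Z ⇒ S Z Z   [S → S Z]
S Z Z ⇒ S eats Z Z   [S → S eats]
S eats Z Z ⇒ three eats Z Z   [S → three]
three eats Z Z ⇒ three eats three Z   [Z → three]
three eats three Z ⇒ three eats three north eats S   [Z → north eats S]
three eats three north eats S ⇒ three eats three north eats three   [S → three]

S ⇒ S Z ⇒ S Z Z ⇒ S eats Z Z ⇒ three eats Z Z ⇒ three eats three Z ⇒ three eats three north eats S ⇒ three eats three north eats three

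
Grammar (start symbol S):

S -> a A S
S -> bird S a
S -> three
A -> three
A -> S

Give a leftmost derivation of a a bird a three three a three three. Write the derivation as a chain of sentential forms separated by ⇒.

S ⇒ a A S ⇒ a S S ⇒ a a A S S ⇒ a a S S S ⇒ a a bird S a S S ⇒ a a bird a A S a S S ⇒ a a bird a three S a S S ⇒ a a bird a three three a S S ⇒ a a bird a three three a three S ⇒ a a bird a three three a three three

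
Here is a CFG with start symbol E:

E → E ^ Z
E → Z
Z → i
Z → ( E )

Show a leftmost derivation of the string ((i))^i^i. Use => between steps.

E => E^Z   [E → E ^ Z]
E^Z => E^Z^Z   [E → E ^ Z]
E^Z^Z => Z^Z^Z   [E → Z]
Z^Z^Z => (E)^Z^Z   [Z → ( E )]
(E)^Z^Z => (Z)^Z^Z   [E → Z]
(Z)^Z^Z => ((E))^Z^Z   [Z → ( E )]
((E))^Z^Z => ((Z))^Z^Z   [E → Z]
((Z))^Z^Z => ((i))^Z^Z   [Z → i]
((i))^Z^Z => ((i))^i^Z   [Z → i]
((i))^i^Z => ((i))^i^i   [Z → i]

E=>E^Z=>E^Z^Z=>Z^Z^Z=>(E)^Z^Z=>(Z)^Z^Z=>((E))^Z^Z=>((Z))^Z^Z=>((i))^Z^Z=>((i))^i^Z=>((i))^i^i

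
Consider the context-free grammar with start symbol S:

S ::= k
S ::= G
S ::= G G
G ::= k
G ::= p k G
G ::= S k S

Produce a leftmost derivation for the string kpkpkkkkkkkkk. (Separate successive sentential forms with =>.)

S => G => SkS => GGkS => kGkS => kSkSkS => kGGkSkS => kpkGGkSkS => kpkpkGGkSkS => kpkpkSkSGkSkS => kpkpkkkSGkSkS => kpkpkkkkGkSkS => kpkpkkkkkkSkS => kpkpkkkkkkkkS => kpkpkkkkkkkkk

S => G   [S ::= G]
G => SkS   [G ::= S k S]
SkS => GGkS   [S ::= G G]
GGkS => kGkS   [G ::= k]
kGkS => kSkSkS   [G ::= S k S]
kSkSkS => kGGkSkS   [S ::= G G]
kGGkSkS => kpkGGkSkS   [G ::= p k G]
kpkGGkSkS => kpkpkGGkSkS   [G ::= p k G]
kpkpkGGkSkS => kpkpkSkSGkSkS   [G ::= S k S]
kpkpkSkSGkSkS => kpkpkkkSGkSkS   [S ::= k]
kpkpkkkSGkSkS => kpkpkkkkGkSkS   [S ::= k]
kpkpkkkkGkSkS => kpkpkkkkkkSkS   [G ::= k]
kpkpkkkkkkSkS => kpkpkkkkkkkkS   [S ::= k]
kpkpkkkkkkkkS => kpkpkkkkkkkkk   [S ::= k]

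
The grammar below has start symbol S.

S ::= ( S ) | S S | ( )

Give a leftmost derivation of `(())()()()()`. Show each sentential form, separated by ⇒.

S⇒SS⇒SSS⇒(S)SS⇒(())SS⇒(())SSS⇒(())SSSS⇒(())()SSS⇒(())()()SS⇒(())()()()S⇒(())()()()()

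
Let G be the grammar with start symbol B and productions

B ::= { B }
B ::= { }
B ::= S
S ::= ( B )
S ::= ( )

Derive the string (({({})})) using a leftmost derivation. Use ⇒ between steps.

B ⇒ S   [B ::= S]
S ⇒ (B)   [S ::= ( B )]
(B) ⇒ (S)   [B ::= S]
(S) ⇒ ((B))   [S ::= ( B )]
((B)) ⇒ (({B}))   [B ::= { B }]
(({B})) ⇒ (({S}))   [B ::= S]
(({S})) ⇒ (({(B)}))   [S ::= ( B )]
(({(B)})) ⇒ (({({})}))   [B ::= { }]

B ⇒ S ⇒ (B) ⇒ (S) ⇒ ((B)) ⇒ (({B})) ⇒ (({S})) ⇒ (({(B)})) ⇒ (({({})}))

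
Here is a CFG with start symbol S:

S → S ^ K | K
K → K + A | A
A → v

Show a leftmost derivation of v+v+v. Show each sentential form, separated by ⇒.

S ⇒ K   [S → K]
K ⇒ K+A   [K → K + A]
K+A ⇒ K+A+A   [K → K + A]
K+A+A ⇒ A+A+A   [K → A]
A+A+A ⇒ v+A+A   [A → v]
v+A+A ⇒ v+v+A   [A → v]
v+v+A ⇒ v+v+v   [A → v]

S⇒K⇒K+A⇒K+A+A⇒A+A+A⇒v+A+A⇒v+v+A⇒v+v+v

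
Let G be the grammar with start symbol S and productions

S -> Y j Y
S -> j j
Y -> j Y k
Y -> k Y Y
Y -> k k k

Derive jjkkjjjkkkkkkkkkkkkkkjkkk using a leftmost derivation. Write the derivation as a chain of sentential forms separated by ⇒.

S ⇒ YjY   [S -> Y j Y]
YjY ⇒ jYkjY   [Y -> j Y k]
jYkjY ⇒ jjYkkjY   [Y -> j Y k]
jjYkkjY ⇒ jjkYYkkjY   [Y -> k Y Y]
jjkYYkkjY ⇒ jjkkYYYkkjY   [Y -> k Y Y]
jjkkYYYkkjY ⇒ jjkkjYkYYkkjY   [Y -> j Y k]
jjkkjYkYYkkjY ⇒ jjkkjjYkkYYkkjY   [Y -> j Y k]
jjkkjjYkkYYkkjY ⇒ jjkkjjjYkkkYYkkjY   [Y -> j Y k]
jjkkjjjYkkkYYkkjY ⇒ jjkkjjjkkkkkkYYkkjY   [Y -> k k k]
jjkkjjjkkkkkkYYkkjY ⇒ jjkkjjjkkkkkkkkkYkkjY   [Y -> k k k]
jjkkjjjkkkkkkkkkYkkjY ⇒ jjkkjjjkkkkkkkkkkkkkkjY   [Y -> k k k]
jjkkjjjkkkkkkkkkkkkkkjY ⇒ jjkkjjjkkkkkkkkkkkkkkjkkk   [Y -> k k k]

S ⇒ YjY ⇒ jYkjY ⇒ jjYkkjY ⇒ jjkYYkkjY ⇒ jjkkYYYkkjY ⇒ jjkkjYkYYkkjY ⇒ jjkkjjYkkYYkkjY ⇒ jjkkjjjYkkkYYkkjY ⇒ jjkkjjjkkkkkkYYkkjY ⇒ jjkkjjjkkkkkkkkkYkkjY ⇒ jjkkjjjkkkkkkkkkkkkkkjY ⇒ jjkkjjjkkkkkkkkkkkkkkjkkk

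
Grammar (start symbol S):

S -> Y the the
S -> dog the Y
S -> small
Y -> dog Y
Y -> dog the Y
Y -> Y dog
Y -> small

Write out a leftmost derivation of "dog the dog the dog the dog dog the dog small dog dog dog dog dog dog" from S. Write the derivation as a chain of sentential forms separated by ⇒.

S ⇒ dog the Y ⇒ dog the dog the Y ⇒ dog the dog the Y dog ⇒ dog the dog the Y dog dog ⇒ dog the dog the dog the Y dog dog ⇒ dog the dog the dog the Y dog dog dog ⇒ dog the dog the dog the dog Y dog dog dog ⇒ dog the dog the dog the dog Y dog dog dog dog ⇒ dog the dog the dog the dog Y dog dog dog dog dog ⇒ dog the dog the dog the dog dog the Y dog dog dog dog dog ⇒ dog the dog the dog the dog dog the Y dog dog dog dog dog dog ⇒ dog the dog the dog the dog dog the dog Y dog dog dog dog dog dog ⇒ dog the dog the dog the dog dog the dog small dog dog dog dog dog dog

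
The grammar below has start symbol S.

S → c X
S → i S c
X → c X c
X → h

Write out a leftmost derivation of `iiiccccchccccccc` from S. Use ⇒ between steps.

S ⇒ iSc ⇒ iiScc ⇒ iiiSccc ⇒ iiicXccc ⇒ iiiccXcccc ⇒ iiicccXccccc ⇒ iiiccccXcccccc ⇒ iiicccccXccccccc ⇒ iiiccccchccccccc

S ⇒ iSc   [S → i S c]
iSc ⇒ iiScc   [S → i S c]
iiScc ⇒ iiiSccc   [S → i S c]
iiiSccc ⇒ iiicXccc   [S → c X]
iiicXccc ⇒ iiiccXcccc   [X → c X c]
iiiccXcccc ⇒ iiicccXccccc   [X → c X c]
iiicccXccccc ⇒ iiiccccXcccccc   [X → c X c]
iiiccccXcccccc ⇒ iiicccccXccccccc   [X → c X c]
iiicccccXccccccc ⇒ iiiccccchccccccc   [X → h]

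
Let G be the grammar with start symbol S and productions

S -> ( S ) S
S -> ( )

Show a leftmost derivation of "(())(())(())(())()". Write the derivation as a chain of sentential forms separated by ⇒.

S ⇒ (S)S   [S -> ( S ) S]
(S)S ⇒ (())S   [S -> ( )]
(())S ⇒ (())(S)S   [S -> ( S ) S]
(())(S)S ⇒ (())(())S   [S -> ( )]
(())(())S ⇒ (())(())(S)S   [S -> ( S ) S]
(())(())(S)S ⇒ (())(())(())S   [S -> ( )]
(())(())(())S ⇒ (())(())(())(S)S   [S -> ( S ) S]
(())(())(())(S)S ⇒ (())(())(())(())S   [S -> ( )]
(())(())(())(())S ⇒ (())(())(())(())()   [S -> ( )]

S ⇒ (S)S ⇒ (())S ⇒ (())(S)S ⇒ (())(())S ⇒ (())(())(S)S ⇒ (())(())(())S ⇒ (())(())(())(S)S ⇒ (())(())(())(())S ⇒ (())(())(())(())()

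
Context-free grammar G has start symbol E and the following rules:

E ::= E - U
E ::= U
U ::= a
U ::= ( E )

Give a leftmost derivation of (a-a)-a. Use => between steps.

E => E-U   [E ::= E - U]
E-U => U-U   [E ::= U]
U-U => (E)-U   [U ::= ( E )]
(E)-U => (E-U)-U   [E ::= E - U]
(E-U)-U => (U-U)-U   [E ::= U]
(U-U)-U => (a-U)-U   [U ::= a]
(a-U)-U => (a-a)-U   [U ::= a]
(a-a)-U => (a-a)-a   [U ::= a]

E => E-U => U-U => (E)-U => (E-U)-U => (U-U)-U => (a-U)-U => (a-a)-U => (a-a)-a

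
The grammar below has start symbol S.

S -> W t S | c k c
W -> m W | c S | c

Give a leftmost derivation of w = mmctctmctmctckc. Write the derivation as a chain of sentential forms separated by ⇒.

S ⇒ WtS   [S -> W t S]
WtS ⇒ mWtS   [W -> m W]
mWtS ⇒ mmWtS   [W -> m W]
mmWtS ⇒ mmctS   [W -> c]
mmctS ⇒ mmctWtS   [S -> W t S]
mmctWtS ⇒ mmctctS   [W -> c]
mmctctS ⇒ mmctctWtS   [S -> W t S]
mmctctWtS ⇒ mmctctmWtS   [W -> m W]
mmctctmWtS ⇒ mmctctmctS   [W -> c]
mmctctmctS ⇒ mmctctmctWtS   [S -> W t S]
mmctctmctWtS ⇒ mmctctmctmWtS   [W -> m W]
mmctctmctmWtS ⇒ mmctctmctmctS   [W -> c]
mmctctmctmctS ⇒ mmctctmctmctckc   [S -> c k c]

S ⇒ WtS ⇒ mWtS ⇒ mmWtS ⇒ mmctS ⇒ mmctWtS ⇒ mmctctS ⇒ mmctctWtS ⇒ mmctctmWtS ⇒ mmctctmctS ⇒ mmctctmctWtS ⇒ mmctctmctmWtS ⇒ mmctctmctmctS ⇒ mmctctmctmctckc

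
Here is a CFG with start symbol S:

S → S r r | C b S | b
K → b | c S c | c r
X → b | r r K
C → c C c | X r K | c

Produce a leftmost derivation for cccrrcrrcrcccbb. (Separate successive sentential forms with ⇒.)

S⇒CbS⇒cCcbS⇒ccCccbS⇒cccCcccbS⇒cccXrKcccbS⇒cccrrKrKcccbS⇒cccrrcrrKcccbS⇒cccrrcrrcrcccbS⇒cccrrcrrcrcccbb

S ⇒ CbS   [S → C b S]
CbS ⇒ cCcbS   [C → c C c]
cCcbS ⇒ ccCccbS   [C → c C c]
ccCccbS ⇒ cccCcccbS   [C → c C c]
cccCcccbS ⇒ cccXrKcccbS   [C → X r K]
cccXrKcccbS ⇒ cccrrKrKcccbS   [X → r r K]
cccrrKrKcccbS ⇒ cccrrcrrKcccbS   [K → c r]
cccrrcrrKcccbS ⇒ cccrrcrrcrcccbS   [K → c r]
cccrrcrrcrcccbS ⇒ cccrrcrrcrcccbb   [S → b]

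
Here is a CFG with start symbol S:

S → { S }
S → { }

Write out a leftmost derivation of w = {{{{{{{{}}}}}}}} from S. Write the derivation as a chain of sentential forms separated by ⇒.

S ⇒ {S}   [S → { S }]
{S} ⇒ {{S}}   [S → { S }]
{{S}} ⇒ {{{S}}}   [S → { S }]
{{{S}}} ⇒ {{{{S}}}}   [S → { S }]
{{{{S}}}} ⇒ {{{{{S}}}}}   [S → { S }]
{{{{{S}}}}} ⇒ {{{{{{S}}}}}}   [S → { S }]
{{{{{{S}}}}}} ⇒ {{{{{{{S}}}}}}}   [S → { S }]
{{{{{{{S}}}}}}} ⇒ {{{{{{{{}}}}}}}}   [S → { }]

S⇒{S}⇒{{S}}⇒{{{S}}}⇒{{{{S}}}}⇒{{{{{S}}}}}⇒{{{{{{S}}}}}}⇒{{{{{{{S}}}}}}}⇒{{{{{{{{}}}}}}}}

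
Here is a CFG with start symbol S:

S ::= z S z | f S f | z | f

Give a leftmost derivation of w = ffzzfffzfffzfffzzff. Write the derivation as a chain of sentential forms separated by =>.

S => fSf => ffSff => ffzSzff => ffzzSzzff => ffzzfSfzzff => ffzzffSffzzff => ffzzfffSfffzzff => ffzzfffzSzfffzzff => ffzzfffzfSfzfffzzff => ffzzfffzfffzfffzzff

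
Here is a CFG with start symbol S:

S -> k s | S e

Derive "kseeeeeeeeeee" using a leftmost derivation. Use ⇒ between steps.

S⇒Se⇒See⇒Seee⇒Seeee⇒Seeeee⇒Seeeeee⇒Seeeeeee⇒Seeeeeeee⇒Seeeeeeeee⇒Seeeeeeeeee⇒Seeeeeeeeeee⇒kseeeeeeeeeee

S ⇒ Se   [S -> S e]
Se ⇒ See   [S -> S e]
See ⇒ Seee   [S -> S e]
Seee ⇒ Seeee   [S -> S e]
Seeee ⇒ Seeeee   [S -> S e]
Seeeee ⇒ Seeeeee   [S -> S e]
Seeeeee ⇒ Seeeeeee   [S -> S e]
Seeeeeee ⇒ Seeeeeeee   [S -> S e]
Seeeeeeee ⇒ Seeeeeeeee   [S -> S e]
Seeeeeeeee ⇒ Seeeeeeeeee   [S -> S e]
Seeeeeeeeee ⇒ Seeeeeeeeeee   [S -> S e]
Seeeeeeeeeee ⇒ kseeeeeeeeeee   [S -> k s]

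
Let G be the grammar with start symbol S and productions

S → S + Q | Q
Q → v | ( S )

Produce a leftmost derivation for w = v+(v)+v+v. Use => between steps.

S => S+Q => S+Q+Q => S+Q+Q+Q => Q+Q+Q+Q => v+Q+Q+Q => v+(S)+Q+Q => v+(Q)+Q+Q => v+(v)+Q+Q => v+(v)+v+Q => v+(v)+v+v

S => S+Q   [S → S + Q]
S+Q => S+Q+Q   [S → S + Q]
S+Q+Q => S+Q+Q+Q   [S → S + Q]
S+Q+Q+Q => Q+Q+Q+Q   [S → Q]
Q+Q+Q+Q => v+Q+Q+Q   [Q → v]
v+Q+Q+Q => v+(S)+Q+Q   [Q → ( S )]
v+(S)+Q+Q => v+(Q)+Q+Q   [S → Q]
v+(Q)+Q+Q => v+(v)+Q+Q   [Q → v]
v+(v)+Q+Q => v+(v)+v+Q   [Q → v]
v+(v)+v+Q => v+(v)+v+v   [Q → v]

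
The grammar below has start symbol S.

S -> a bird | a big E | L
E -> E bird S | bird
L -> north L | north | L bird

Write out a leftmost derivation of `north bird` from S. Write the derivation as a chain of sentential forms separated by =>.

S => L => L bird => north bird

S => L   [S -> L]
L => L bird   [L -> L bird]
L bird => north bird   [L -> north]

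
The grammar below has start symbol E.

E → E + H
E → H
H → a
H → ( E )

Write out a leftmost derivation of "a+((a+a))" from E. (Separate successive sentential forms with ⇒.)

E⇒E+H⇒H+H⇒a+H⇒a+(E)⇒a+(H)⇒a+((E))⇒a+((E+H))⇒a+((H+H))⇒a+((a+H))⇒a+((a+a))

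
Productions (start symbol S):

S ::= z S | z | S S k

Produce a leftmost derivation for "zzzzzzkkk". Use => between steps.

S=>SSk=>zSk=>zzSk=>zzSSkk=>zzzSkk=>zzzSSkkk=>zzzzSSkkk=>zzzzzSkkk=>zzzzzzkkk

S => SSk   [S ::= S S k]
SSk => zSk   [S ::= z]
zSk => zzSk   [S ::= z S]
zzSk => zzSSkk   [S ::= S S k]
zzSSkk => zzzSkk   [S ::= z]
zzzSkk => zzzSSkkk   [S ::= S S k]
zzzSSkkk => zzzzSSkkk   [S ::= z S]
zzzzSSkkk => zzzzzSkkk   [S ::= z]
zzzzzSkkk => zzzzzzkkk   [S ::= z]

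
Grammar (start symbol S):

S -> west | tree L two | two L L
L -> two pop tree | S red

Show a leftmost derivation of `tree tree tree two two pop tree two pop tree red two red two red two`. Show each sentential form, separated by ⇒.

S ⇒ tree L two ⇒ tree S red two ⇒ tree tree L two red two ⇒ tree tree S red two red two ⇒ tree tree tree L two red two red two ⇒ tree tree tree S red two red two red two ⇒ tree tree tree two L L red two red two red two ⇒ tree tree tree two two pop tree L red two red two red two ⇒ tree tree tree two two pop tree two pop tree red two red two red two

S ⇒ tree L two   [S -> tree L two]
tree L two ⇒ tree S red two   [L -> S red]
tree S red two ⇒ tree tree L two red two   [S -> tree L two]
tree tree L two red two ⇒ tree tree S red two red two   [L -> S red]
tree tree S red two red two ⇒ tree tree tree L two red two red two   [S -> tree L two]
tree tree tree L two red two red two ⇒ tree tree tree S red two red two red two   [L -> S red]
tree tree tree S red two red two red two ⇒ tree tree tree two L L red two red two red two   [S -> two L L]
tree tree tree two L L red two red two red two ⇒ tree tree tree two two pop tree L red two red two red two   [L -> two pop tree]
tree tree tree two two pop tree L red two red two red two ⇒ tree tree tree two two pop tree two pop tree red two red two red two   [L -> two pop tree]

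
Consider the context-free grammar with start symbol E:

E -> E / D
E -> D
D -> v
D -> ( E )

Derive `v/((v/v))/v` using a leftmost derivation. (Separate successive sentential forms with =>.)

E => E/D => E/D/D => D/D/D => v/D/D => v/(E)/D => v/(D)/D => v/((E))/D => v/((E/D))/D => v/((D/D))/D => v/((v/D))/D => v/((v/v))/D => v/((v/v))/v

E => E/D   [E -> E / D]
E/D => E/D/D   [E -> E / D]
E/D/D => D/D/D   [E -> D]
D/D/D => v/D/D   [D -> v]
v/D/D => v/(E)/D   [D -> ( E )]
v/(E)/D => v/(D)/D   [E -> D]
v/(D)/D => v/((E))/D   [D -> ( E )]
v/((E))/D => v/((E/D))/D   [E -> E / D]
v/((E/D))/D => v/((D/D))/D   [E -> D]
v/((D/D))/D => v/((v/D))/D   [D -> v]
v/((v/D))/D => v/((v/v))/D   [D -> v]
v/((v/v))/D => v/((v/v))/v   [D -> v]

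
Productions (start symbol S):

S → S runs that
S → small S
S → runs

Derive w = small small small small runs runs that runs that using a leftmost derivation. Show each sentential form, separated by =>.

S => S runs that   [S → S runs that]
S runs that => small S runs that   [S → small S]
small S runs that => small small S runs that   [S → small S]
small small S runs that => small small small S runs that   [S → small S]
small small small S runs that => small small small S runs that runs that   [S → S runs that]
small small small S runs that runs that => small small small small S runs that runs that   [S → small S]
small small small small S runs that runs that => small small small small runs runs that runs that   [S → runs]

S => S runs that => small S runs that => small small S runs that => small small small S runs that => small small small S runs that runs that => small small small small S runs that runs that => small small small small runs runs that runs that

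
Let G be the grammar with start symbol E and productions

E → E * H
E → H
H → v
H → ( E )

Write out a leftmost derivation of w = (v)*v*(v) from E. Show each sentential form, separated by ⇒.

E ⇒ E*H ⇒ E*H*H ⇒ H*H*H ⇒ (E)*H*H ⇒ (H)*H*H ⇒ (v)*H*H ⇒ (v)*v*H ⇒ (v)*v*(E) ⇒ (v)*v*(H) ⇒ (v)*v*(v)

E ⇒ E*H   [E → E * H]
E*H ⇒ E*H*H   [E → E * H]
E*H*H ⇒ H*H*H   [E → H]
H*H*H ⇒ (E)*H*H   [H → ( E )]
(E)*H*H ⇒ (H)*H*H   [E → H]
(H)*H*H ⇒ (v)*H*H   [H → v]
(v)*H*H ⇒ (v)*v*H   [H → v]
(v)*v*H ⇒ (v)*v*(E)   [H → ( E )]
(v)*v*(E) ⇒ (v)*v*(H)   [E → H]
(v)*v*(H) ⇒ (v)*v*(v)   [H → v]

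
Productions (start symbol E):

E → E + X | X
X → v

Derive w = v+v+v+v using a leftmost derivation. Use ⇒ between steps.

E ⇒ E+X   [E → E + X]
E+X ⇒ E+X+X   [E → E + X]
E+X+X ⇒ E+X+X+X   [E → E + X]
E+X+X+X ⇒ X+X+X+X   [E → X]
X+X+X+X ⇒ v+X+X+X   [X → v]
v+X+X+X ⇒ v+v+X+X   [X → v]
v+v+X+X ⇒ v+v+v+X   [X → v]
v+v+v+X ⇒ v+v+v+v   [X → v]

E ⇒ E+X ⇒ E+X+X ⇒ E+X+X+X ⇒ X+X+X+X ⇒ v+X+X+X ⇒ v+v+X+X ⇒ v+v+v+X ⇒ v+v+v+v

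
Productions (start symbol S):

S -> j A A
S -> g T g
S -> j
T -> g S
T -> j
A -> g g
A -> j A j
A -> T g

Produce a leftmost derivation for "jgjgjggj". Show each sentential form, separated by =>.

S => jAA => jTgA => jgSgA => jgjgA => jgjgjAj => jgjgjggj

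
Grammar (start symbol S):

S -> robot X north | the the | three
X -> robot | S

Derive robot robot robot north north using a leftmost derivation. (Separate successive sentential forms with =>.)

S => robot X north => robot S north => robot robot X north north => robot robot robot north north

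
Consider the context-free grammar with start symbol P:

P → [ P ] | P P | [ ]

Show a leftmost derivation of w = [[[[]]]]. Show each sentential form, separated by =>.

P=>[P]=>[[P]]=>[[[P]]]=>[[[[]]]]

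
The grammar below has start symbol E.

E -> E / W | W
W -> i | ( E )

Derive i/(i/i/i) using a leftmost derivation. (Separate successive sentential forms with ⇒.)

E ⇒ E/W ⇒ W/W ⇒ i/W ⇒ i/(E) ⇒ i/(E/W) ⇒ i/(E/W/W) ⇒ i/(W/W/W) ⇒ i/(i/W/W) ⇒ i/(i/i/W) ⇒ i/(i/i/i)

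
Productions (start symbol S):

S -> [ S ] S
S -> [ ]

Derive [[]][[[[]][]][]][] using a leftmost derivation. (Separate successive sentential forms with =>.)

S => [S]S   [S -> [ S ] S]
[S]S => [[]]S   [S -> [ ]]
[[]]S => [[]][S]S   [S -> [ S ] S]
[[]][S]S => [[]][[S]S]S   [S -> [ S ] S]
[[]][[S]S]S => [[]][[[S]S]S]S   [S -> [ S ] S]
[[]][[[S]S]S]S => [[]][[[[]]S]S]S   [S -> [ ]]
[[]][[[[]]S]S]S => [[]][[[[]][]]S]S   [S -> [ ]]
[[]][[[[]][]]S]S => [[]][[[[]][]][]]S   [S -> [ ]]
[[]][[[[]][]][]]S => [[]][[[[]][]][]][]   [S -> [ ]]

S=>[S]S=>[[]]S=>[[]][S]S=>[[]][[S]S]S=>[[]][[[S]S]S]S=>[[]][[[[]]S]S]S=>[[]][[[[]][]]S]S=>[[]][[[[]][]][]]S=>[[]][[[[]][]][]][]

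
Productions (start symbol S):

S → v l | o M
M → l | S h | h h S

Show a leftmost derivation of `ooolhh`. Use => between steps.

S => oM => oSh => ooMh => ooShh => oooMhh => ooolhh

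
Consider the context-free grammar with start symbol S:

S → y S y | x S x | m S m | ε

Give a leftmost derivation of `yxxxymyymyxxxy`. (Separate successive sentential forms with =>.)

S=>ySy=>yxSxy=>yxxSxxy=>yxxxSxxxy=>yxxxySyxxxy=>yxxxymSmyxxxy=>yxxxymySymyxxxy=>yxxxymyymyxxxy

S => ySy   [S → y S y]
ySy => yxSxy   [S → x S x]
yxSxy => yxxSxxy   [S → x S x]
yxxSxxy => yxxxSxxxy   [S → x S x]
yxxxSxxxy => yxxxySyxxxy   [S → y S y]
yxxxySyxxxy => yxxxymSmyxxxy   [S → m S m]
yxxxymSmyxxxy => yxxxymySymyxxxy   [S → y S y]
yxxxymySymyxxxy => yxxxymyymyxxxy   [S → ε]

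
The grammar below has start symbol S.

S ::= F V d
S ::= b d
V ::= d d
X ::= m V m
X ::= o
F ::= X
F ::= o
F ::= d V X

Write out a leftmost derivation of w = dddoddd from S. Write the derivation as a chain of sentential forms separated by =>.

S => FVd => dVXVd => dddXVd => dddoVd => dddoddd

S => FVd   [S ::= F V d]
FVd => dVXVd   [F ::= d V X]
dVXVd => dddXVd   [V ::= d d]
dddXVd => dddoVd   [X ::= o]
dddoVd => dddoddd   [V ::= d d]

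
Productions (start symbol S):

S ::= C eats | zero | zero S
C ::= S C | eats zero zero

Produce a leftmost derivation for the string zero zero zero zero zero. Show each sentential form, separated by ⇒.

S ⇒ zero S ⇒ zero zero S ⇒ zero zero zero S ⇒ zero zero zero zero S ⇒ zero zero zero zero zero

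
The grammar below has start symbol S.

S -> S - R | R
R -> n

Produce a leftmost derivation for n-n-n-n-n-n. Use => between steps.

S => S-R => S-R-R => S-R-R-R => S-R-R-R-R => S-R-R-R-R-R => R-R-R-R-R-R => n-R-R-R-R-R => n-n-R-R-R-R => n-n-n-R-R-R => n-n-n-n-R-R => n-n-n-n-n-R => n-n-n-n-n-n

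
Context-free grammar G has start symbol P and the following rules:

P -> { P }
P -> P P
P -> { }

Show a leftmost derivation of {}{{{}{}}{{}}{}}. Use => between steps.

P => PP   [P -> P P]
PP => {}P   [P -> { }]
{}P => {}{P}   [P -> { P }]
{}{P} => {}{PP}   [P -> P P]
{}{PP} => {}{PPP}   [P -> P P]
{}{PPP} => {}{{P}PP}   [P -> { P }]
{}{{P}PP} => {}{{PP}PP}   [P -> P P]
{}{{PP}PP} => {}{{{}P}PP}   [P -> { }]
{}{{{}P}PP} => {}{{{}{}}PP}   [P -> { }]
{}{{{}{}}PP} => {}{{{}{}}{P}P}   [P -> { P }]
{}{{{}{}}{P}P} => {}{{{}{}}{{}}P}   [P -> { }]
{}{{{}{}}{{}}P} => {}{{{}{}}{{}}{}}   [P -> { }]

P=>PP=>{}P=>{}{P}=>{}{PP}=>{}{PPP}=>{}{{P}PP}=>{}{{PP}PP}=>{}{{{}P}PP}=>{}{{{}{}}PP}=>{}{{{}{}}{P}P}=>{}{{{}{}}{{}}P}=>{}{{{}{}}{{}}{}}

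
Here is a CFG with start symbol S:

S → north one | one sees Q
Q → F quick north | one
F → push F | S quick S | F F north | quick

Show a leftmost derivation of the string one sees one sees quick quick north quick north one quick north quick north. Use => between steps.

S => one sees Q => one sees F quick north => one sees F F north quick north => one sees S quick S F north quick north => one sees one sees Q quick S F north quick north => one sees one sees F quick north quick S F north quick north => one sees one sees quick quick north quick S F north quick north => one sees one sees quick quick north quick north one F north quick north => one sees one sees quick quick north quick north one quick north quick north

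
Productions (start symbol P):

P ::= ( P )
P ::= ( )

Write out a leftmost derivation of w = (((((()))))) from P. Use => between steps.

P => (P)   [P ::= ( P )]
(P) => ((P))   [P ::= ( P )]
((P)) => (((P)))   [P ::= ( P )]
(((P))) => ((((P))))   [P ::= ( P )]
((((P)))) => (((((P)))))   [P ::= ( P )]
(((((P))))) => (((((())))))   [P ::= ( )]

P => (P) => ((P)) => (((P))) => ((((P)))) => (((((P))))) => (((((())))))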